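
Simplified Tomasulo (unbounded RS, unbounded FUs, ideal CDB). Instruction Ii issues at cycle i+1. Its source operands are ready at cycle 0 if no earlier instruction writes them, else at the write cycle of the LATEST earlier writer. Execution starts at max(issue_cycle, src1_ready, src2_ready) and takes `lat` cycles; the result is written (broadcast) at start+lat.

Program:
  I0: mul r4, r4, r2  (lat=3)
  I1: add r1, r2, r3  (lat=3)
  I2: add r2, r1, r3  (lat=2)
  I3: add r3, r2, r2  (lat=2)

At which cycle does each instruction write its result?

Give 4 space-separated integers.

Answer: 4 5 7 9

Derivation:
I0 mul r4: issue@1 deps=(None,None) exec_start@1 write@4
I1 add r1: issue@2 deps=(None,None) exec_start@2 write@5
I2 add r2: issue@3 deps=(1,None) exec_start@5 write@7
I3 add r3: issue@4 deps=(2,2) exec_start@7 write@9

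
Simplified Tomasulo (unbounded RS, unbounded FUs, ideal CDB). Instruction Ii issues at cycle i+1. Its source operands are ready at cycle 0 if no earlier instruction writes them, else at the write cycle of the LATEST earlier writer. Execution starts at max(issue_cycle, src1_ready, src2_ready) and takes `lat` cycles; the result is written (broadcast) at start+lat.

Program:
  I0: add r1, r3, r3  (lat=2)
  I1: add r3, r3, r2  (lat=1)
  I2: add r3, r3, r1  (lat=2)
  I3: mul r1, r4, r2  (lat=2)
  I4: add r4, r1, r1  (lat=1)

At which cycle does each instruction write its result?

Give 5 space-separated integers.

I0 add r1: issue@1 deps=(None,None) exec_start@1 write@3
I1 add r3: issue@2 deps=(None,None) exec_start@2 write@3
I2 add r3: issue@3 deps=(1,0) exec_start@3 write@5
I3 mul r1: issue@4 deps=(None,None) exec_start@4 write@6
I4 add r4: issue@5 deps=(3,3) exec_start@6 write@7

Answer: 3 3 5 6 7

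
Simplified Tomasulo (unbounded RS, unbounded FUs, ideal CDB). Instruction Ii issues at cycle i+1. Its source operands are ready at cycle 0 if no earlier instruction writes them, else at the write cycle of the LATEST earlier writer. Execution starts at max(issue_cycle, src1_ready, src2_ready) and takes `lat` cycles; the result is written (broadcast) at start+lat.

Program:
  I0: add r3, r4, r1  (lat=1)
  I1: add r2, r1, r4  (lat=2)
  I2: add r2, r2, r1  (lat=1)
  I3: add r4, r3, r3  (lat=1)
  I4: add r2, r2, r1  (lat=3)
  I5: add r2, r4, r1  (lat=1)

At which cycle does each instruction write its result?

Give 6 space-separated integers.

Answer: 2 4 5 5 8 7

Derivation:
I0 add r3: issue@1 deps=(None,None) exec_start@1 write@2
I1 add r2: issue@2 deps=(None,None) exec_start@2 write@4
I2 add r2: issue@3 deps=(1,None) exec_start@4 write@5
I3 add r4: issue@4 deps=(0,0) exec_start@4 write@5
I4 add r2: issue@5 deps=(2,None) exec_start@5 write@8
I5 add r2: issue@6 deps=(3,None) exec_start@6 write@7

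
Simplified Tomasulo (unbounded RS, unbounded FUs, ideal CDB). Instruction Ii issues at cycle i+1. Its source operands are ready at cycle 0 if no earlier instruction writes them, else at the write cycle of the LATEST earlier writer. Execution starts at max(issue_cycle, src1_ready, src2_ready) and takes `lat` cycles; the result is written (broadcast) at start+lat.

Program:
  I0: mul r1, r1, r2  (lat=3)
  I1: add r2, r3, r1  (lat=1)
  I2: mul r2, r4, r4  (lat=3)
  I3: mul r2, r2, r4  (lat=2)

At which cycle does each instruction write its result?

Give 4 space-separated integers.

I0 mul r1: issue@1 deps=(None,None) exec_start@1 write@4
I1 add r2: issue@2 deps=(None,0) exec_start@4 write@5
I2 mul r2: issue@3 deps=(None,None) exec_start@3 write@6
I3 mul r2: issue@4 deps=(2,None) exec_start@6 write@8

Answer: 4 5 6 8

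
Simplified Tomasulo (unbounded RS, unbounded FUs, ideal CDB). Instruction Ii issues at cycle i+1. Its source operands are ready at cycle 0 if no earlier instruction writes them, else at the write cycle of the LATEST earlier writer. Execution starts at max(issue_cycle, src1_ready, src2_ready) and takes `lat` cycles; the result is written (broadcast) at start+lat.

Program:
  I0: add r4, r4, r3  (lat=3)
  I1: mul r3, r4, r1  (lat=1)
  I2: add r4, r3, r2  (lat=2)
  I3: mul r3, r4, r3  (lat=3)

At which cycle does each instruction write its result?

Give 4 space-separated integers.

Answer: 4 5 7 10

Derivation:
I0 add r4: issue@1 deps=(None,None) exec_start@1 write@4
I1 mul r3: issue@2 deps=(0,None) exec_start@4 write@5
I2 add r4: issue@3 deps=(1,None) exec_start@5 write@7
I3 mul r3: issue@4 deps=(2,1) exec_start@7 write@10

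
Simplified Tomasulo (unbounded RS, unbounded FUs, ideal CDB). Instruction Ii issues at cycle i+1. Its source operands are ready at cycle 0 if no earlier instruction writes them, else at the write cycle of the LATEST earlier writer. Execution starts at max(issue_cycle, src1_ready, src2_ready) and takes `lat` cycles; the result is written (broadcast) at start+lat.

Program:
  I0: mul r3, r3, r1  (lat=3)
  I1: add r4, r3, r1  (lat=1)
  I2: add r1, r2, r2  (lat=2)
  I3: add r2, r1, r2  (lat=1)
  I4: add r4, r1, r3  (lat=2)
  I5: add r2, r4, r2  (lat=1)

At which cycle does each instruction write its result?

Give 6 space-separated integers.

Answer: 4 5 5 6 7 8

Derivation:
I0 mul r3: issue@1 deps=(None,None) exec_start@1 write@4
I1 add r4: issue@2 deps=(0,None) exec_start@4 write@5
I2 add r1: issue@3 deps=(None,None) exec_start@3 write@5
I3 add r2: issue@4 deps=(2,None) exec_start@5 write@6
I4 add r4: issue@5 deps=(2,0) exec_start@5 write@7
I5 add r2: issue@6 deps=(4,3) exec_start@7 write@8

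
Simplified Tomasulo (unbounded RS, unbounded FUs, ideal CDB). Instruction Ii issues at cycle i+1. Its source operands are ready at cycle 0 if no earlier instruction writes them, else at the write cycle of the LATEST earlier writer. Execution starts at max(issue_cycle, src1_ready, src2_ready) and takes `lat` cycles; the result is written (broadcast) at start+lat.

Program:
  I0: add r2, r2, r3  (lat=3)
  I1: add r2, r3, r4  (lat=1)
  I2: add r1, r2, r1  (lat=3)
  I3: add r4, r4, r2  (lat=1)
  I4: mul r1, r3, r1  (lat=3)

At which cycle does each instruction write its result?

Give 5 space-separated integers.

Answer: 4 3 6 5 9

Derivation:
I0 add r2: issue@1 deps=(None,None) exec_start@1 write@4
I1 add r2: issue@2 deps=(None,None) exec_start@2 write@3
I2 add r1: issue@3 deps=(1,None) exec_start@3 write@6
I3 add r4: issue@4 deps=(None,1) exec_start@4 write@5
I4 mul r1: issue@5 deps=(None,2) exec_start@6 write@9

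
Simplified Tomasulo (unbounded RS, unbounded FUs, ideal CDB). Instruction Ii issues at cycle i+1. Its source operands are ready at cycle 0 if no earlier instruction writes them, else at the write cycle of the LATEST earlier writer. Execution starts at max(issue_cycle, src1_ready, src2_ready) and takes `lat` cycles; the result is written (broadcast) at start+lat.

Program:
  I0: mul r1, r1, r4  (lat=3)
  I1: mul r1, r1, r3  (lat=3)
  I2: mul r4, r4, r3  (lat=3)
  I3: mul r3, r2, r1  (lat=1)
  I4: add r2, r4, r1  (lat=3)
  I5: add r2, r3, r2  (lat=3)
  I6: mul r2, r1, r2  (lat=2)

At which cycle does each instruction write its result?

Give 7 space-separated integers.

I0 mul r1: issue@1 deps=(None,None) exec_start@1 write@4
I1 mul r1: issue@2 deps=(0,None) exec_start@4 write@7
I2 mul r4: issue@3 deps=(None,None) exec_start@3 write@6
I3 mul r3: issue@4 deps=(None,1) exec_start@7 write@8
I4 add r2: issue@5 deps=(2,1) exec_start@7 write@10
I5 add r2: issue@6 deps=(3,4) exec_start@10 write@13
I6 mul r2: issue@7 deps=(1,5) exec_start@13 write@15

Answer: 4 7 6 8 10 13 15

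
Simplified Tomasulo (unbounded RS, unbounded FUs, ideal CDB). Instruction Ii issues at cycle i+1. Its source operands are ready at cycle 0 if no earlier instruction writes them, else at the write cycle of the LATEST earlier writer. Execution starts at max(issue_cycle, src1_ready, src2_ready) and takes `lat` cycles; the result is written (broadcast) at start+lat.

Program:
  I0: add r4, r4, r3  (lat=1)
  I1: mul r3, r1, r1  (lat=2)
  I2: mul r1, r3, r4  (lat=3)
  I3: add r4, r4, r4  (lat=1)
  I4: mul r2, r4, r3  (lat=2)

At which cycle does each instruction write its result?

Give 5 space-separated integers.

Answer: 2 4 7 5 7

Derivation:
I0 add r4: issue@1 deps=(None,None) exec_start@1 write@2
I1 mul r3: issue@2 deps=(None,None) exec_start@2 write@4
I2 mul r1: issue@3 deps=(1,0) exec_start@4 write@7
I3 add r4: issue@4 deps=(0,0) exec_start@4 write@5
I4 mul r2: issue@5 deps=(3,1) exec_start@5 write@7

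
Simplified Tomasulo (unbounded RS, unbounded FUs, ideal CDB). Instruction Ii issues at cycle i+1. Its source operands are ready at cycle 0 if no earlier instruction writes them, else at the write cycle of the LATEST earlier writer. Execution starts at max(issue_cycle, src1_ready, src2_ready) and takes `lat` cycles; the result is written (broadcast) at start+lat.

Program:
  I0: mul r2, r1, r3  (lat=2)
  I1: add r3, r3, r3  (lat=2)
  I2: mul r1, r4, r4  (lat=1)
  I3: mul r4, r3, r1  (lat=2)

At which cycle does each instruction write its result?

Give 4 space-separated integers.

Answer: 3 4 4 6

Derivation:
I0 mul r2: issue@1 deps=(None,None) exec_start@1 write@3
I1 add r3: issue@2 deps=(None,None) exec_start@2 write@4
I2 mul r1: issue@3 deps=(None,None) exec_start@3 write@4
I3 mul r4: issue@4 deps=(1,2) exec_start@4 write@6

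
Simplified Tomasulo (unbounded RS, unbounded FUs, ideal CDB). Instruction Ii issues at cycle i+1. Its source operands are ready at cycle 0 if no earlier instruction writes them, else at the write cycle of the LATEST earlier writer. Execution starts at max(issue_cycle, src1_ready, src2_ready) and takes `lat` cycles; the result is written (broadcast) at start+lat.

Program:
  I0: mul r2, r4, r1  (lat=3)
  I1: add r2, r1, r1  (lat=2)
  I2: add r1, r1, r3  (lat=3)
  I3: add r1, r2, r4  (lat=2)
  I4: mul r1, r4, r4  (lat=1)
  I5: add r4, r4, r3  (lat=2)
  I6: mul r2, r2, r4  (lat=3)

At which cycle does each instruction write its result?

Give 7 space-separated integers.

Answer: 4 4 6 6 6 8 11

Derivation:
I0 mul r2: issue@1 deps=(None,None) exec_start@1 write@4
I1 add r2: issue@2 deps=(None,None) exec_start@2 write@4
I2 add r1: issue@3 deps=(None,None) exec_start@3 write@6
I3 add r1: issue@4 deps=(1,None) exec_start@4 write@6
I4 mul r1: issue@5 deps=(None,None) exec_start@5 write@6
I5 add r4: issue@6 deps=(None,None) exec_start@6 write@8
I6 mul r2: issue@7 deps=(1,5) exec_start@8 write@11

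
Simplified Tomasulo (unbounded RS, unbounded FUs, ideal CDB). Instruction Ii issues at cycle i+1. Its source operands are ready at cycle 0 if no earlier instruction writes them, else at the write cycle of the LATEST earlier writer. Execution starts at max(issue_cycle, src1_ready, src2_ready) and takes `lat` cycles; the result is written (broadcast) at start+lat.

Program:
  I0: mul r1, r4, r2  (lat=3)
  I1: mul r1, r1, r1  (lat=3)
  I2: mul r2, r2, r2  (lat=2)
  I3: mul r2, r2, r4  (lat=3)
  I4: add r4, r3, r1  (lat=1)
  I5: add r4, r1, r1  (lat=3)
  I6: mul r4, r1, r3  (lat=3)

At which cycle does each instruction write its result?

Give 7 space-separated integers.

I0 mul r1: issue@1 deps=(None,None) exec_start@1 write@4
I1 mul r1: issue@2 deps=(0,0) exec_start@4 write@7
I2 mul r2: issue@3 deps=(None,None) exec_start@3 write@5
I3 mul r2: issue@4 deps=(2,None) exec_start@5 write@8
I4 add r4: issue@5 deps=(None,1) exec_start@7 write@8
I5 add r4: issue@6 deps=(1,1) exec_start@7 write@10
I6 mul r4: issue@7 deps=(1,None) exec_start@7 write@10

Answer: 4 7 5 8 8 10 10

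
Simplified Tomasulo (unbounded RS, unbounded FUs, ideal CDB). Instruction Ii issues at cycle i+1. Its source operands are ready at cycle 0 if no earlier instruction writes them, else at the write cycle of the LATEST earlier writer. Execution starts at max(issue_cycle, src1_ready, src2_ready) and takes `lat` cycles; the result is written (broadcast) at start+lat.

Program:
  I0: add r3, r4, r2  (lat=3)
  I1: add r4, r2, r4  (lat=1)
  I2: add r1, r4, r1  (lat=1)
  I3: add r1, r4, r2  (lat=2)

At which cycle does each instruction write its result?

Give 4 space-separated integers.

I0 add r3: issue@1 deps=(None,None) exec_start@1 write@4
I1 add r4: issue@2 deps=(None,None) exec_start@2 write@3
I2 add r1: issue@3 deps=(1,None) exec_start@3 write@4
I3 add r1: issue@4 deps=(1,None) exec_start@4 write@6

Answer: 4 3 4 6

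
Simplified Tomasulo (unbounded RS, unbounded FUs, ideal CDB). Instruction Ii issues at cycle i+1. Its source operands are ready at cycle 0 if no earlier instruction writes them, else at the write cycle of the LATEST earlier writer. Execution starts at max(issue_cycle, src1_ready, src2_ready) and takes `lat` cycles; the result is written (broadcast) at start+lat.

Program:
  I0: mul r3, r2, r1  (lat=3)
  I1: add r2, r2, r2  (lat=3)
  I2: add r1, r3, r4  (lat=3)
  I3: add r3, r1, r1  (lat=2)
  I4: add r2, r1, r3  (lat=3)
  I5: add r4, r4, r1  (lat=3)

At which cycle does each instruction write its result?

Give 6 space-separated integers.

I0 mul r3: issue@1 deps=(None,None) exec_start@1 write@4
I1 add r2: issue@2 deps=(None,None) exec_start@2 write@5
I2 add r1: issue@3 deps=(0,None) exec_start@4 write@7
I3 add r3: issue@4 deps=(2,2) exec_start@7 write@9
I4 add r2: issue@5 deps=(2,3) exec_start@9 write@12
I5 add r4: issue@6 deps=(None,2) exec_start@7 write@10

Answer: 4 5 7 9 12 10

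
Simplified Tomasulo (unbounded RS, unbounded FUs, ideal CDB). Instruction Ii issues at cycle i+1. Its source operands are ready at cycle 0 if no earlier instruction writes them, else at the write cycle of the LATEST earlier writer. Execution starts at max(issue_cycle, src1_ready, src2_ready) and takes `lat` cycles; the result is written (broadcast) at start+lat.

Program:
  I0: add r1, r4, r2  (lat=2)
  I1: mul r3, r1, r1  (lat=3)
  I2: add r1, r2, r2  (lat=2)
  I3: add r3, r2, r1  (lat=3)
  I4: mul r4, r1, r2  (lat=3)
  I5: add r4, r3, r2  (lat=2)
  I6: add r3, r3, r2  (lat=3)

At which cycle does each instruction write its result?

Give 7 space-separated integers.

Answer: 3 6 5 8 8 10 11

Derivation:
I0 add r1: issue@1 deps=(None,None) exec_start@1 write@3
I1 mul r3: issue@2 deps=(0,0) exec_start@3 write@6
I2 add r1: issue@3 deps=(None,None) exec_start@3 write@5
I3 add r3: issue@4 deps=(None,2) exec_start@5 write@8
I4 mul r4: issue@5 deps=(2,None) exec_start@5 write@8
I5 add r4: issue@6 deps=(3,None) exec_start@8 write@10
I6 add r3: issue@7 deps=(3,None) exec_start@8 write@11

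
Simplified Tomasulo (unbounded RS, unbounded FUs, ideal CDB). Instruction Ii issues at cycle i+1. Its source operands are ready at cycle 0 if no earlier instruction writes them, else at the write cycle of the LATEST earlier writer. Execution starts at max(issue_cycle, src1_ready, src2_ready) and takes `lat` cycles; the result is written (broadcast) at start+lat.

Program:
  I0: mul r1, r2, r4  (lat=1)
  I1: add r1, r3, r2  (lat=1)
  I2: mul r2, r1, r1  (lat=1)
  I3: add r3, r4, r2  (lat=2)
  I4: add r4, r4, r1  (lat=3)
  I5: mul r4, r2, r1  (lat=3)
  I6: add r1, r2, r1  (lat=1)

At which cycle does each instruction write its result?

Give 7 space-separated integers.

I0 mul r1: issue@1 deps=(None,None) exec_start@1 write@2
I1 add r1: issue@2 deps=(None,None) exec_start@2 write@3
I2 mul r2: issue@3 deps=(1,1) exec_start@3 write@4
I3 add r3: issue@4 deps=(None,2) exec_start@4 write@6
I4 add r4: issue@5 deps=(None,1) exec_start@5 write@8
I5 mul r4: issue@6 deps=(2,1) exec_start@6 write@9
I6 add r1: issue@7 deps=(2,1) exec_start@7 write@8

Answer: 2 3 4 6 8 9 8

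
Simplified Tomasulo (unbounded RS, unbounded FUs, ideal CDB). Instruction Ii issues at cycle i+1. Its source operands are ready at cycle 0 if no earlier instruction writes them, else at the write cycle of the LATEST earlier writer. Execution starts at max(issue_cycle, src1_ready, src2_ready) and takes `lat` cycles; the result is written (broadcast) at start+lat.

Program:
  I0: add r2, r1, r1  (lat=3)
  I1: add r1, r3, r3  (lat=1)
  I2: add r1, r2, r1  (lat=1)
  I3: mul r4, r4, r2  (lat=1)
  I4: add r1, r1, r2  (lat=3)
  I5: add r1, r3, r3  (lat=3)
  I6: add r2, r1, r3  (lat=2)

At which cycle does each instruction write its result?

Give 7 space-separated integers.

Answer: 4 3 5 5 8 9 11

Derivation:
I0 add r2: issue@1 deps=(None,None) exec_start@1 write@4
I1 add r1: issue@2 deps=(None,None) exec_start@2 write@3
I2 add r1: issue@3 deps=(0,1) exec_start@4 write@5
I3 mul r4: issue@4 deps=(None,0) exec_start@4 write@5
I4 add r1: issue@5 deps=(2,0) exec_start@5 write@8
I5 add r1: issue@6 deps=(None,None) exec_start@6 write@9
I6 add r2: issue@7 deps=(5,None) exec_start@9 write@11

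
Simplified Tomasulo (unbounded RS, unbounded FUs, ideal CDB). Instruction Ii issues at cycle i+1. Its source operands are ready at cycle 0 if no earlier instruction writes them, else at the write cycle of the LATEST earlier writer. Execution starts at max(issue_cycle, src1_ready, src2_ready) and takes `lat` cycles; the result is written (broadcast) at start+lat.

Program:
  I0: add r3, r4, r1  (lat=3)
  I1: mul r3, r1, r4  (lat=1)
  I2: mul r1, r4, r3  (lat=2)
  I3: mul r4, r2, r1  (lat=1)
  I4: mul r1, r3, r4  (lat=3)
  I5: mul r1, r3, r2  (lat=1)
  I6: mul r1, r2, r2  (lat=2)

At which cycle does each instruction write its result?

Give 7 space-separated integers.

Answer: 4 3 5 6 9 7 9

Derivation:
I0 add r3: issue@1 deps=(None,None) exec_start@1 write@4
I1 mul r3: issue@2 deps=(None,None) exec_start@2 write@3
I2 mul r1: issue@3 deps=(None,1) exec_start@3 write@5
I3 mul r4: issue@4 deps=(None,2) exec_start@5 write@6
I4 mul r1: issue@5 deps=(1,3) exec_start@6 write@9
I5 mul r1: issue@6 deps=(1,None) exec_start@6 write@7
I6 mul r1: issue@7 deps=(None,None) exec_start@7 write@9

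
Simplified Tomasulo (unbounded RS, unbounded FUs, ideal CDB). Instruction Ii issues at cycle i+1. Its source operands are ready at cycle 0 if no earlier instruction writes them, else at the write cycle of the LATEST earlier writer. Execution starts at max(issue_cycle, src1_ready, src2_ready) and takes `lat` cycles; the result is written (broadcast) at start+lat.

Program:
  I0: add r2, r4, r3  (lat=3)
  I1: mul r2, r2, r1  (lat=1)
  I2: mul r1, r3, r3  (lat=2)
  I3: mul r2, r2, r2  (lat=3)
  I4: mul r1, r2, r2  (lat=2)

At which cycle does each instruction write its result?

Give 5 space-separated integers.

I0 add r2: issue@1 deps=(None,None) exec_start@1 write@4
I1 mul r2: issue@2 deps=(0,None) exec_start@4 write@5
I2 mul r1: issue@3 deps=(None,None) exec_start@3 write@5
I3 mul r2: issue@4 deps=(1,1) exec_start@5 write@8
I4 mul r1: issue@5 deps=(3,3) exec_start@8 write@10

Answer: 4 5 5 8 10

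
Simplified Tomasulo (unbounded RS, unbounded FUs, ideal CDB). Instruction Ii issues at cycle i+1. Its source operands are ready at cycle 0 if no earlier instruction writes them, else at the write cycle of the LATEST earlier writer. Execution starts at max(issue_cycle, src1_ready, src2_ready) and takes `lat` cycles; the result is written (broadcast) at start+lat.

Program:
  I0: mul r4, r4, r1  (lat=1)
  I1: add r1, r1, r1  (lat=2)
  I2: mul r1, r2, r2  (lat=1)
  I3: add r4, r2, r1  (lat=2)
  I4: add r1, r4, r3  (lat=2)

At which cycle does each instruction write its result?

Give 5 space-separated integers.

I0 mul r4: issue@1 deps=(None,None) exec_start@1 write@2
I1 add r1: issue@2 deps=(None,None) exec_start@2 write@4
I2 mul r1: issue@3 deps=(None,None) exec_start@3 write@4
I3 add r4: issue@4 deps=(None,2) exec_start@4 write@6
I4 add r1: issue@5 deps=(3,None) exec_start@6 write@8

Answer: 2 4 4 6 8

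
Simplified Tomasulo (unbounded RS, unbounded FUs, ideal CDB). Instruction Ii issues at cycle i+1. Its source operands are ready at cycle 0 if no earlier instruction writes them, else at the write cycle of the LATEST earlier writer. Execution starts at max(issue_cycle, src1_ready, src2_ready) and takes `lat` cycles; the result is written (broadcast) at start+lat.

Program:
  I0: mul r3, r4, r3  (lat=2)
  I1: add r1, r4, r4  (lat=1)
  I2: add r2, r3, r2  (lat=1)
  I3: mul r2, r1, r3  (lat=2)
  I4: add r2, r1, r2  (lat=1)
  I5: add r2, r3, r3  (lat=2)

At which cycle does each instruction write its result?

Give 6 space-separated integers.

Answer: 3 3 4 6 7 8

Derivation:
I0 mul r3: issue@1 deps=(None,None) exec_start@1 write@3
I1 add r1: issue@2 deps=(None,None) exec_start@2 write@3
I2 add r2: issue@3 deps=(0,None) exec_start@3 write@4
I3 mul r2: issue@4 deps=(1,0) exec_start@4 write@6
I4 add r2: issue@5 deps=(1,3) exec_start@6 write@7
I5 add r2: issue@6 deps=(0,0) exec_start@6 write@8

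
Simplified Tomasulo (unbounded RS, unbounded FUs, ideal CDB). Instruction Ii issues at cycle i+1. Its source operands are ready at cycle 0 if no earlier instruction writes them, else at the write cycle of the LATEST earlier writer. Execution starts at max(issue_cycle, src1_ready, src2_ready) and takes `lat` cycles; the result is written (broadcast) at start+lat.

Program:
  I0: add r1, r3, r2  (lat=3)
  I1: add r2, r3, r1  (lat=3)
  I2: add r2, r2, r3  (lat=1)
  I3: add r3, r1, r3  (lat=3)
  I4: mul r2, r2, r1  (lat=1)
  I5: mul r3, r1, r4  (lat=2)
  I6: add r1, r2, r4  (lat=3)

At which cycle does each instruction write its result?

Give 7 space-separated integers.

Answer: 4 7 8 7 9 8 12

Derivation:
I0 add r1: issue@1 deps=(None,None) exec_start@1 write@4
I1 add r2: issue@2 deps=(None,0) exec_start@4 write@7
I2 add r2: issue@3 deps=(1,None) exec_start@7 write@8
I3 add r3: issue@4 deps=(0,None) exec_start@4 write@7
I4 mul r2: issue@5 deps=(2,0) exec_start@8 write@9
I5 mul r3: issue@6 deps=(0,None) exec_start@6 write@8
I6 add r1: issue@7 deps=(4,None) exec_start@9 write@12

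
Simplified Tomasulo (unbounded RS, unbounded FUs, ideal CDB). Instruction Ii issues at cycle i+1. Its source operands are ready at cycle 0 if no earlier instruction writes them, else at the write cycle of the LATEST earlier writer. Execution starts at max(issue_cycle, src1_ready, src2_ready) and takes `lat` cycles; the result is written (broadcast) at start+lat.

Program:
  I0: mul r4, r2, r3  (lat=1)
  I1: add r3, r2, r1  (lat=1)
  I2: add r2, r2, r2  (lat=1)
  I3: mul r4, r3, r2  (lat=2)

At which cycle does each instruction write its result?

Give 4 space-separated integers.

Answer: 2 3 4 6

Derivation:
I0 mul r4: issue@1 deps=(None,None) exec_start@1 write@2
I1 add r3: issue@2 deps=(None,None) exec_start@2 write@3
I2 add r2: issue@3 deps=(None,None) exec_start@3 write@4
I3 mul r4: issue@4 deps=(1,2) exec_start@4 write@6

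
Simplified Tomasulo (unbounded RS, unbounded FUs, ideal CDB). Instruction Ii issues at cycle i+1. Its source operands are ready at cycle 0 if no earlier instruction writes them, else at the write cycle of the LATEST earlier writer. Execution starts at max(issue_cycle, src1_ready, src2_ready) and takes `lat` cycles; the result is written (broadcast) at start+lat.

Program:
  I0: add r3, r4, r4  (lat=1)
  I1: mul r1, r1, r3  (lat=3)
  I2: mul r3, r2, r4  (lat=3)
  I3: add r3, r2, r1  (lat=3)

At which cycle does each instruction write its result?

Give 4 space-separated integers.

Answer: 2 5 6 8

Derivation:
I0 add r3: issue@1 deps=(None,None) exec_start@1 write@2
I1 mul r1: issue@2 deps=(None,0) exec_start@2 write@5
I2 mul r3: issue@3 deps=(None,None) exec_start@3 write@6
I3 add r3: issue@4 deps=(None,1) exec_start@5 write@8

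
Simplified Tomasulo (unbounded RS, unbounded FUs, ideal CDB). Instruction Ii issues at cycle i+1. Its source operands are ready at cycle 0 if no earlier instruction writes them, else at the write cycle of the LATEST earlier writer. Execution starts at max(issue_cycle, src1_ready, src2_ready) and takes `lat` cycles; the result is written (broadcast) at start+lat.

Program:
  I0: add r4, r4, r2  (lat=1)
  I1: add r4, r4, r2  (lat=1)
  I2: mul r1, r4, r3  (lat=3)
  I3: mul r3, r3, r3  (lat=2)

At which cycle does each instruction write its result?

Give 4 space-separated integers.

I0 add r4: issue@1 deps=(None,None) exec_start@1 write@2
I1 add r4: issue@2 deps=(0,None) exec_start@2 write@3
I2 mul r1: issue@3 deps=(1,None) exec_start@3 write@6
I3 mul r3: issue@4 deps=(None,None) exec_start@4 write@6

Answer: 2 3 6 6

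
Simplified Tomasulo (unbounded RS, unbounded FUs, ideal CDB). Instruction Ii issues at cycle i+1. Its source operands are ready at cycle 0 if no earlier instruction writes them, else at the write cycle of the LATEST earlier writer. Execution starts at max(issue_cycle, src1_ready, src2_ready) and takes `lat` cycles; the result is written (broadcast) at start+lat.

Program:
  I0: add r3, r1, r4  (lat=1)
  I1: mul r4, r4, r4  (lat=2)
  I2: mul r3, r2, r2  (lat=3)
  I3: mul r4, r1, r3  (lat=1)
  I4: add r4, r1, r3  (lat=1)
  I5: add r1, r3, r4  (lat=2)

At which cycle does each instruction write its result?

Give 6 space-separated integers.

Answer: 2 4 6 7 7 9

Derivation:
I0 add r3: issue@1 deps=(None,None) exec_start@1 write@2
I1 mul r4: issue@2 deps=(None,None) exec_start@2 write@4
I2 mul r3: issue@3 deps=(None,None) exec_start@3 write@6
I3 mul r4: issue@4 deps=(None,2) exec_start@6 write@7
I4 add r4: issue@5 deps=(None,2) exec_start@6 write@7
I5 add r1: issue@6 deps=(2,4) exec_start@7 write@9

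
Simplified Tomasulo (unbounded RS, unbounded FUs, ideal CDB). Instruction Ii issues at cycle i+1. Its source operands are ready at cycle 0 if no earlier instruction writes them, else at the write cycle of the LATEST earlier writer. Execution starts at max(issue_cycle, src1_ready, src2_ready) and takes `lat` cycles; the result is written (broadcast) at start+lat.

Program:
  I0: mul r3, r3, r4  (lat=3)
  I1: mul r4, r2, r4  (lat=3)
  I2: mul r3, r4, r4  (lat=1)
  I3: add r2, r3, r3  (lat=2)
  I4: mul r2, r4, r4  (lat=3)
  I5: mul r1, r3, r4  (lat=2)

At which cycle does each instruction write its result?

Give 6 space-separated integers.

Answer: 4 5 6 8 8 8

Derivation:
I0 mul r3: issue@1 deps=(None,None) exec_start@1 write@4
I1 mul r4: issue@2 deps=(None,None) exec_start@2 write@5
I2 mul r3: issue@3 deps=(1,1) exec_start@5 write@6
I3 add r2: issue@4 deps=(2,2) exec_start@6 write@8
I4 mul r2: issue@5 deps=(1,1) exec_start@5 write@8
I5 mul r1: issue@6 deps=(2,1) exec_start@6 write@8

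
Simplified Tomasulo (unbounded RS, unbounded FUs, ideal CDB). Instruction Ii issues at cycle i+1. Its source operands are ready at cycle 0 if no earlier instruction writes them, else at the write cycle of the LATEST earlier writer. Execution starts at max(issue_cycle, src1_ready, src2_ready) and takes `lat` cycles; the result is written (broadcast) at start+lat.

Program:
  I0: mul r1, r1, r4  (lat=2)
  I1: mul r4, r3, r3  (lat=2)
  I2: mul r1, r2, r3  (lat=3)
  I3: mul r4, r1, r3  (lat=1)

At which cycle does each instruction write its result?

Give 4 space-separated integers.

Answer: 3 4 6 7

Derivation:
I0 mul r1: issue@1 deps=(None,None) exec_start@1 write@3
I1 mul r4: issue@2 deps=(None,None) exec_start@2 write@4
I2 mul r1: issue@3 deps=(None,None) exec_start@3 write@6
I3 mul r4: issue@4 deps=(2,None) exec_start@6 write@7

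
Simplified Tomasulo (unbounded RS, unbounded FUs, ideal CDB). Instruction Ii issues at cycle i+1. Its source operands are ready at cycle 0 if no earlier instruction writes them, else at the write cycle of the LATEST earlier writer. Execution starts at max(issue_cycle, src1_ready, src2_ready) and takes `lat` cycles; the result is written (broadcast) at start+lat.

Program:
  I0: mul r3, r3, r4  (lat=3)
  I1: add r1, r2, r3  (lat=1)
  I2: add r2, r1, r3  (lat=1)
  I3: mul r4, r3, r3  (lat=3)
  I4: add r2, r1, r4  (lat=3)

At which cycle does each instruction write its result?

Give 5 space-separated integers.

I0 mul r3: issue@1 deps=(None,None) exec_start@1 write@4
I1 add r1: issue@2 deps=(None,0) exec_start@4 write@5
I2 add r2: issue@3 deps=(1,0) exec_start@5 write@6
I3 mul r4: issue@4 deps=(0,0) exec_start@4 write@7
I4 add r2: issue@5 deps=(1,3) exec_start@7 write@10

Answer: 4 5 6 7 10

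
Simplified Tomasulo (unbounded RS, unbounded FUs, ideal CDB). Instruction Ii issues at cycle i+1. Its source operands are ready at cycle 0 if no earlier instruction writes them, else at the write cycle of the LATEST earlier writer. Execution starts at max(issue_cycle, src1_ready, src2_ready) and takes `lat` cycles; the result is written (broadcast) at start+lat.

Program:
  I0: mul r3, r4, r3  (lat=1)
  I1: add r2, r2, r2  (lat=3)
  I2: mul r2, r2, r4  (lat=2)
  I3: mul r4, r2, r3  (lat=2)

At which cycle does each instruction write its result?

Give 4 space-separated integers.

Answer: 2 5 7 9

Derivation:
I0 mul r3: issue@1 deps=(None,None) exec_start@1 write@2
I1 add r2: issue@2 deps=(None,None) exec_start@2 write@5
I2 mul r2: issue@3 deps=(1,None) exec_start@5 write@7
I3 mul r4: issue@4 deps=(2,0) exec_start@7 write@9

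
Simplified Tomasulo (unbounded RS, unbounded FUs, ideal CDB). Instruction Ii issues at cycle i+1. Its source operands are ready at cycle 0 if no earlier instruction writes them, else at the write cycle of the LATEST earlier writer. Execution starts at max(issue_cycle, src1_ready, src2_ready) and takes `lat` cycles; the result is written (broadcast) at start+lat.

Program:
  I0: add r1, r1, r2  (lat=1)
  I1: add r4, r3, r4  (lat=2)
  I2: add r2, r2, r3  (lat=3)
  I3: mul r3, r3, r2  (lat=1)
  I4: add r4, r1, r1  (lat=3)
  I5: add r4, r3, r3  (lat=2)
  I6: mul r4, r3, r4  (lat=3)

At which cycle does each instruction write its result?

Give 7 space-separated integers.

Answer: 2 4 6 7 8 9 12

Derivation:
I0 add r1: issue@1 deps=(None,None) exec_start@1 write@2
I1 add r4: issue@2 deps=(None,None) exec_start@2 write@4
I2 add r2: issue@3 deps=(None,None) exec_start@3 write@6
I3 mul r3: issue@4 deps=(None,2) exec_start@6 write@7
I4 add r4: issue@5 deps=(0,0) exec_start@5 write@8
I5 add r4: issue@6 deps=(3,3) exec_start@7 write@9
I6 mul r4: issue@7 deps=(3,5) exec_start@9 write@12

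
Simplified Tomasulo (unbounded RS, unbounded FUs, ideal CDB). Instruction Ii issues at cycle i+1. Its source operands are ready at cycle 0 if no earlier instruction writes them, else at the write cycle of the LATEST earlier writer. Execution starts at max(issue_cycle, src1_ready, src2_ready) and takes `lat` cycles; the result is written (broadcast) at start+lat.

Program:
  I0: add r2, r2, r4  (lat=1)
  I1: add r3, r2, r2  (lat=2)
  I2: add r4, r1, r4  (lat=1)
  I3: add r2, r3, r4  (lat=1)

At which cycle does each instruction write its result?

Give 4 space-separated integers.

I0 add r2: issue@1 deps=(None,None) exec_start@1 write@2
I1 add r3: issue@2 deps=(0,0) exec_start@2 write@4
I2 add r4: issue@3 deps=(None,None) exec_start@3 write@4
I3 add r2: issue@4 deps=(1,2) exec_start@4 write@5

Answer: 2 4 4 5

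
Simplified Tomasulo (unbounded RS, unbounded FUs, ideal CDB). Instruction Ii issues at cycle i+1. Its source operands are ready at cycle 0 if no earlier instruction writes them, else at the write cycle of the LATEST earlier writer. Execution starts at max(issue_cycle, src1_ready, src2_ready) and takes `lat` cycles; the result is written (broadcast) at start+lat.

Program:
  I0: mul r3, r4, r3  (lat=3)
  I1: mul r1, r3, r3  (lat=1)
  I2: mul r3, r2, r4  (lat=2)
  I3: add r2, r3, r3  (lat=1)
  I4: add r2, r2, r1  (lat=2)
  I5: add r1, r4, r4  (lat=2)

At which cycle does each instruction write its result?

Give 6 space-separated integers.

I0 mul r3: issue@1 deps=(None,None) exec_start@1 write@4
I1 mul r1: issue@2 deps=(0,0) exec_start@4 write@5
I2 mul r3: issue@3 deps=(None,None) exec_start@3 write@5
I3 add r2: issue@4 deps=(2,2) exec_start@5 write@6
I4 add r2: issue@5 deps=(3,1) exec_start@6 write@8
I5 add r1: issue@6 deps=(None,None) exec_start@6 write@8

Answer: 4 5 5 6 8 8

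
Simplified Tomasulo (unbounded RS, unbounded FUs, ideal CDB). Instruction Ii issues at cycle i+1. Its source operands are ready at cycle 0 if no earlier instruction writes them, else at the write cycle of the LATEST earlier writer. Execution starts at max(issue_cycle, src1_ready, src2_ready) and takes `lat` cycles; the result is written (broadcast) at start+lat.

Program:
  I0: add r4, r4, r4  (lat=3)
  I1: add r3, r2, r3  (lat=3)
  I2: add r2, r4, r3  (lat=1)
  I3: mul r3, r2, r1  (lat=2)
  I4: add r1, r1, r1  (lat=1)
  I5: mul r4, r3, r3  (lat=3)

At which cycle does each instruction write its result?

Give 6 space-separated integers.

I0 add r4: issue@1 deps=(None,None) exec_start@1 write@4
I1 add r3: issue@2 deps=(None,None) exec_start@2 write@5
I2 add r2: issue@3 deps=(0,1) exec_start@5 write@6
I3 mul r3: issue@4 deps=(2,None) exec_start@6 write@8
I4 add r1: issue@5 deps=(None,None) exec_start@5 write@6
I5 mul r4: issue@6 deps=(3,3) exec_start@8 write@11

Answer: 4 5 6 8 6 11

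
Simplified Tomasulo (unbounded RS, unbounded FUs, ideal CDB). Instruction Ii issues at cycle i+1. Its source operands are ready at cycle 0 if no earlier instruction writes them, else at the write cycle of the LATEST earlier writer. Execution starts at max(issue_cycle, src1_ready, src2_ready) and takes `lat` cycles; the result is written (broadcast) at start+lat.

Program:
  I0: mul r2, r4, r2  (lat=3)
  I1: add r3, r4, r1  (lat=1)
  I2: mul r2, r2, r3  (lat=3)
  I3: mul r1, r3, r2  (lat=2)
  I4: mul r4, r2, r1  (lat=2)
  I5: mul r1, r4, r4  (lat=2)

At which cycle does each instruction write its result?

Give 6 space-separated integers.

Answer: 4 3 7 9 11 13

Derivation:
I0 mul r2: issue@1 deps=(None,None) exec_start@1 write@4
I1 add r3: issue@2 deps=(None,None) exec_start@2 write@3
I2 mul r2: issue@3 deps=(0,1) exec_start@4 write@7
I3 mul r1: issue@4 deps=(1,2) exec_start@7 write@9
I4 mul r4: issue@5 deps=(2,3) exec_start@9 write@11
I5 mul r1: issue@6 deps=(4,4) exec_start@11 write@13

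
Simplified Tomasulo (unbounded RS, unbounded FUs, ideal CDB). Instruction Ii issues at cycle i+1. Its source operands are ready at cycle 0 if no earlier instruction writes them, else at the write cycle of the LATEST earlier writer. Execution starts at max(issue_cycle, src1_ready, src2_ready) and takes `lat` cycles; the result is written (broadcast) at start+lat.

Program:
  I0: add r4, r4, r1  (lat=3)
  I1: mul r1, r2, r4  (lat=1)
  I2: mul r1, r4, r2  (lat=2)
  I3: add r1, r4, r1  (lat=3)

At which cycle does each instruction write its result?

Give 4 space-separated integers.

I0 add r4: issue@1 deps=(None,None) exec_start@1 write@4
I1 mul r1: issue@2 deps=(None,0) exec_start@4 write@5
I2 mul r1: issue@3 deps=(0,None) exec_start@4 write@6
I3 add r1: issue@4 deps=(0,2) exec_start@6 write@9

Answer: 4 5 6 9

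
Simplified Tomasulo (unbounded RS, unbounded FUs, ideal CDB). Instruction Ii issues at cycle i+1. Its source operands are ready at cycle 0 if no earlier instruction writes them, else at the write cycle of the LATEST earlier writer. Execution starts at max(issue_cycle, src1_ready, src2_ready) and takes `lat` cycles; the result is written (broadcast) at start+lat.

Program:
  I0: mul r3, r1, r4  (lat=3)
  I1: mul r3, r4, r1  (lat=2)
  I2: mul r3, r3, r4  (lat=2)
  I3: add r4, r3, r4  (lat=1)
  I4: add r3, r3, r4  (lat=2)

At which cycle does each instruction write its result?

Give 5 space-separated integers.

Answer: 4 4 6 7 9

Derivation:
I0 mul r3: issue@1 deps=(None,None) exec_start@1 write@4
I1 mul r3: issue@2 deps=(None,None) exec_start@2 write@4
I2 mul r3: issue@3 deps=(1,None) exec_start@4 write@6
I3 add r4: issue@4 deps=(2,None) exec_start@6 write@7
I4 add r3: issue@5 deps=(2,3) exec_start@7 write@9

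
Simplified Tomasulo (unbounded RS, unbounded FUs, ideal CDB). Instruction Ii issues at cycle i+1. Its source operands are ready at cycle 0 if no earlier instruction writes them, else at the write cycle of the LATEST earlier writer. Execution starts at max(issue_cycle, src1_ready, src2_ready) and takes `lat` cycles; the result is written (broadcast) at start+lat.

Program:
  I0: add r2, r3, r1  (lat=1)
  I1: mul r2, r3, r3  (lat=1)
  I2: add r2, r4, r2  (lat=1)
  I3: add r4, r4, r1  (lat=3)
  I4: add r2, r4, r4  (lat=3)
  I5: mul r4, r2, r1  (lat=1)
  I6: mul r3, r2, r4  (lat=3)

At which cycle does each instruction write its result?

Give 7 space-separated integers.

Answer: 2 3 4 7 10 11 14

Derivation:
I0 add r2: issue@1 deps=(None,None) exec_start@1 write@2
I1 mul r2: issue@2 deps=(None,None) exec_start@2 write@3
I2 add r2: issue@3 deps=(None,1) exec_start@3 write@4
I3 add r4: issue@4 deps=(None,None) exec_start@4 write@7
I4 add r2: issue@5 deps=(3,3) exec_start@7 write@10
I5 mul r4: issue@6 deps=(4,None) exec_start@10 write@11
I6 mul r3: issue@7 deps=(4,5) exec_start@11 write@14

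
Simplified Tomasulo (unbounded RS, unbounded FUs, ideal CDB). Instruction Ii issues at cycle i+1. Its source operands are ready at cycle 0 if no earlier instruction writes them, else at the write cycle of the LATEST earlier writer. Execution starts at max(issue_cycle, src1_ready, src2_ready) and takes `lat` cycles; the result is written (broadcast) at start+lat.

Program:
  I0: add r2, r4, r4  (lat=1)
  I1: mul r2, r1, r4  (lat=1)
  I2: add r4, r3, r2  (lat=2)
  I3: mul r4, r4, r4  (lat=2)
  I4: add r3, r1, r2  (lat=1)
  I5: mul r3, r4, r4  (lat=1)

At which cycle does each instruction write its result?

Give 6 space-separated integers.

Answer: 2 3 5 7 6 8

Derivation:
I0 add r2: issue@1 deps=(None,None) exec_start@1 write@2
I1 mul r2: issue@2 deps=(None,None) exec_start@2 write@3
I2 add r4: issue@3 deps=(None,1) exec_start@3 write@5
I3 mul r4: issue@4 deps=(2,2) exec_start@5 write@7
I4 add r3: issue@5 deps=(None,1) exec_start@5 write@6
I5 mul r3: issue@6 deps=(3,3) exec_start@7 write@8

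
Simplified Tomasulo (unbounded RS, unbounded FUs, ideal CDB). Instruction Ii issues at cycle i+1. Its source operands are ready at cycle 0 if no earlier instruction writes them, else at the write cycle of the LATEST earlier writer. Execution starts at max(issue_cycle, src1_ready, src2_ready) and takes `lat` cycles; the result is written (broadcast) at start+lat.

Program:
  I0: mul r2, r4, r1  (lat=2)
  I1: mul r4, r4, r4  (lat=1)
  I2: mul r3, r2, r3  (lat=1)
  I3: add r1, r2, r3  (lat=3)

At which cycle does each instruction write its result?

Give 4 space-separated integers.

I0 mul r2: issue@1 deps=(None,None) exec_start@1 write@3
I1 mul r4: issue@2 deps=(None,None) exec_start@2 write@3
I2 mul r3: issue@3 deps=(0,None) exec_start@3 write@4
I3 add r1: issue@4 deps=(0,2) exec_start@4 write@7

Answer: 3 3 4 7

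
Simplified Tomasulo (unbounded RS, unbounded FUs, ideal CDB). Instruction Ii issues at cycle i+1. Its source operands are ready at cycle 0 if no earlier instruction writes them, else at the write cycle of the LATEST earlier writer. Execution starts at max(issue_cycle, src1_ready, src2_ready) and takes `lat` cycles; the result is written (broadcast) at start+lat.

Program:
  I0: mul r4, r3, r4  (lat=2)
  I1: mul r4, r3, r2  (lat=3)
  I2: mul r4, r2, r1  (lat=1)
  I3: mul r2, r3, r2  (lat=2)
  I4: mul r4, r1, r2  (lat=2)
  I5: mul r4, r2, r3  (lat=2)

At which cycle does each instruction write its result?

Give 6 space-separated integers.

I0 mul r4: issue@1 deps=(None,None) exec_start@1 write@3
I1 mul r4: issue@2 deps=(None,None) exec_start@2 write@5
I2 mul r4: issue@3 deps=(None,None) exec_start@3 write@4
I3 mul r2: issue@4 deps=(None,None) exec_start@4 write@6
I4 mul r4: issue@5 deps=(None,3) exec_start@6 write@8
I5 mul r4: issue@6 deps=(3,None) exec_start@6 write@8

Answer: 3 5 4 6 8 8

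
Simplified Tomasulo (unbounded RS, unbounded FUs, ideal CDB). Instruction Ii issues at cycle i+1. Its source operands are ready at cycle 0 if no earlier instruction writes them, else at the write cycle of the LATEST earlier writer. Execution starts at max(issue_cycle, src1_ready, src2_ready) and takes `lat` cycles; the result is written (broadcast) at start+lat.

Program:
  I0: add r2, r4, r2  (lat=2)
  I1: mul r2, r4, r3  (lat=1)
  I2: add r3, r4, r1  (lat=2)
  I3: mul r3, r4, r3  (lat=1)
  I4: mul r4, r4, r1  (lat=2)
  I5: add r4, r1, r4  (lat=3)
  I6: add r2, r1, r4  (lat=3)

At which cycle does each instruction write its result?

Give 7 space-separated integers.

Answer: 3 3 5 6 7 10 13

Derivation:
I0 add r2: issue@1 deps=(None,None) exec_start@1 write@3
I1 mul r2: issue@2 deps=(None,None) exec_start@2 write@3
I2 add r3: issue@3 deps=(None,None) exec_start@3 write@5
I3 mul r3: issue@4 deps=(None,2) exec_start@5 write@6
I4 mul r4: issue@5 deps=(None,None) exec_start@5 write@7
I5 add r4: issue@6 deps=(None,4) exec_start@7 write@10
I6 add r2: issue@7 deps=(None,5) exec_start@10 write@13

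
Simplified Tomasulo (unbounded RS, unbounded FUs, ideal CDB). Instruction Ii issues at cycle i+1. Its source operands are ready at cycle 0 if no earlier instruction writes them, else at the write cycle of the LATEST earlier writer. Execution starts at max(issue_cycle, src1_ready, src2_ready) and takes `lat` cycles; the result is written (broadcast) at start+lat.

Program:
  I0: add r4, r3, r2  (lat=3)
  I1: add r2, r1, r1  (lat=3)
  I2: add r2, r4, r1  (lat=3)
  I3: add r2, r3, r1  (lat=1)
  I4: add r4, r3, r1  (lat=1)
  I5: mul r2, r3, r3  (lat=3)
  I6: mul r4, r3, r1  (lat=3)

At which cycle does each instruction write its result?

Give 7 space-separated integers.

I0 add r4: issue@1 deps=(None,None) exec_start@1 write@4
I1 add r2: issue@2 deps=(None,None) exec_start@2 write@5
I2 add r2: issue@3 deps=(0,None) exec_start@4 write@7
I3 add r2: issue@4 deps=(None,None) exec_start@4 write@5
I4 add r4: issue@5 deps=(None,None) exec_start@5 write@6
I5 mul r2: issue@6 deps=(None,None) exec_start@6 write@9
I6 mul r4: issue@7 deps=(None,None) exec_start@7 write@10

Answer: 4 5 7 5 6 9 10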